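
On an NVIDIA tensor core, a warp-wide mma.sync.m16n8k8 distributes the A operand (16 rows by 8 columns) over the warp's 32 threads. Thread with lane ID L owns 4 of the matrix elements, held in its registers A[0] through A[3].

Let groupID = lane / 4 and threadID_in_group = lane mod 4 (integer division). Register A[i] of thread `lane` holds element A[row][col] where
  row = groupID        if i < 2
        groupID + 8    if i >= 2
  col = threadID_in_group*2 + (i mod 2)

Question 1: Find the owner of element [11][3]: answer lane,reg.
r:11=>grp=3,rB=1  c:3=>tig=1,lo=1
L=3*4+1=13  i=1*2+1=3

13,3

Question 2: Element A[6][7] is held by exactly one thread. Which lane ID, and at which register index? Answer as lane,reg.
27,1

r=6⇒gr=6,Rb=0  c=7⇒th=3,odd=1
L=6*4+3=27  i=0*2+1=1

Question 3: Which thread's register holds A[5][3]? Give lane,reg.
21,1

r: 5->gid=5,r8=0  c: 3->tid=1,i&1=1
L=5*4+1=21  i=0*2+1=1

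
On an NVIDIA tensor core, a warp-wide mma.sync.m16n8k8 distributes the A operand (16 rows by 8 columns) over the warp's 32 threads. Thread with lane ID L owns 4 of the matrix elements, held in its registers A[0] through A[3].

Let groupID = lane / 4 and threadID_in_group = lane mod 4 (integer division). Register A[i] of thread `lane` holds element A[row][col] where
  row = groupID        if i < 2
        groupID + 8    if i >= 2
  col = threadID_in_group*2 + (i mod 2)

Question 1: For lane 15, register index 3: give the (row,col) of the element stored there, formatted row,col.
lane 15->15/4=3, 15 mod 4=3
i=3  r:3+8->11  c:2·3+1->7

11,7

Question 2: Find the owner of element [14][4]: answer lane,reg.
r:14=>grp=6,rB=1  c:4=>tig=2,lo=0
L=6*4+2=26  i=1*2+0=2

26,2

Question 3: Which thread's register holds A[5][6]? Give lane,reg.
23,0

r=5→G=5,rhi=0  c=6→T=3,p=0
L=5*4+3=23  i=0*2+0=0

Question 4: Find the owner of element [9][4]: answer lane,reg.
r=9→G=1,rhi=1  c=4→T=2,p=0
L=1*4+2=6  i=1*2+0=2

6,2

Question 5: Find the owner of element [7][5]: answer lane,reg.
r: 7->gid=7,r8=0  c: 5->tid=2,i&1=1
L=7*4+2=30  i=0*2+1=1

30,1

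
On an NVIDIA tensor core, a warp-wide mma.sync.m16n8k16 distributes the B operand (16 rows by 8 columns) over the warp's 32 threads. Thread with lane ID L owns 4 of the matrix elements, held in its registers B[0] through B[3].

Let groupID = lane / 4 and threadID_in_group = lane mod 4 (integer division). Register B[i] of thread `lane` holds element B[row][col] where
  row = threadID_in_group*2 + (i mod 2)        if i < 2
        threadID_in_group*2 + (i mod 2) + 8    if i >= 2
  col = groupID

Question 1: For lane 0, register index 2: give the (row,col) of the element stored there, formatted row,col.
lane 0: g=0 (0/4), t=0 (0%4)
i=2: r=0*2+0+8=8, c=g=0

8,0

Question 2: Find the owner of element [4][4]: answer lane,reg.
c: 4->gid=4  r: 4->r8=0,tid=2,i&1=0
L=4*4+2=18  i=0*2+0=0

18,0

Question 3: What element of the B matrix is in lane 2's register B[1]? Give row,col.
L=2→G=2>>2=0, T=2&3=2
[1]→row 2·2+1+0=5  col G=0

5,0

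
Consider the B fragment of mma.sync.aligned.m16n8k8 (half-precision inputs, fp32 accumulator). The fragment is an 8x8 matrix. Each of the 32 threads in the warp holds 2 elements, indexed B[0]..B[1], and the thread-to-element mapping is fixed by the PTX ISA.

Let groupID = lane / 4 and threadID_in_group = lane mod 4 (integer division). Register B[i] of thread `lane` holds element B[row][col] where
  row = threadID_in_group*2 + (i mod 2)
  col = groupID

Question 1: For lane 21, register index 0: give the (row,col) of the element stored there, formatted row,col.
2,5

21: gid=5,tid=1
[0] (1*2+0,5) = (2,5)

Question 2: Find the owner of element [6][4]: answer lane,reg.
19,0

c=4⇒gr=4  r=6⇒th=3,odd=0
L=4*4+3=19  i=0=0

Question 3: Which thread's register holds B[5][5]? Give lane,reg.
22,1

c:5=>grp=5  r:5=>tig=2,lo=1
L=5*4+2=22  i=1=1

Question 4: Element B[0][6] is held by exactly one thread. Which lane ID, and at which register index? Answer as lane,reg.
24,0

c:6=>grp=6  r:0=>tig=0,lo=0
L=6*4+0=24  i=0=0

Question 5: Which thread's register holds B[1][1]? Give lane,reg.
c=1→G=1  r=1→T=0,p=1
L=1*4+0=4  i=1=1

4,1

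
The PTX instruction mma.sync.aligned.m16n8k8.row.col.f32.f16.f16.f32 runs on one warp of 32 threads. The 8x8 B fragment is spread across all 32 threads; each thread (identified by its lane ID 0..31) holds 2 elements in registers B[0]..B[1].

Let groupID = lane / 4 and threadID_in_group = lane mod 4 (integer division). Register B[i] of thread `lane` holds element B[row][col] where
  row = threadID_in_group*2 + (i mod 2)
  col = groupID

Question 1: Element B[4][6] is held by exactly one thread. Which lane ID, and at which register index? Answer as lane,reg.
c=6⇒gr=6  r=4⇒th=2,odd=0
L=6*4+2=26  i=0=0

26,0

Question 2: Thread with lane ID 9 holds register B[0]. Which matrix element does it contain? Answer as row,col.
2,2

lane 9⇒9/4=2, 9 mod 4=1
i=0  r:2·1+0⇒2  c:2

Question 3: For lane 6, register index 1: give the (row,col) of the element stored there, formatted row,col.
5,1

L=6->gid=6>>2=1, tid=6&3=2
[1]->row 2·2+1=5  col gid=1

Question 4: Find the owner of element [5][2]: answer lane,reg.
10,1

c=2⇒gr=2  r=5⇒th=2,odd=1
L=2*4+2=10  i=1=1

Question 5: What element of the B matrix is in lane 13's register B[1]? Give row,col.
13: gid=3,tid=1
[1] (1*2+1,3) = (3,3)

3,3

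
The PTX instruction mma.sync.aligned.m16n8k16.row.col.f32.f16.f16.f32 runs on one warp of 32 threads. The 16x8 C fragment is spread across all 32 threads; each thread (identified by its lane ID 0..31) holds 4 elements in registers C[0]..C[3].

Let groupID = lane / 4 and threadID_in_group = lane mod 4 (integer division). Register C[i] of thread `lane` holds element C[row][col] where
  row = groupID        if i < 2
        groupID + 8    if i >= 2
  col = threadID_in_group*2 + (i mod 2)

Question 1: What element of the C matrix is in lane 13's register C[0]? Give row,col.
lane 13=>13/4=3, 13 mod 4=1
i=0  r:3+0=>3  c:2·1+0=>2

3,2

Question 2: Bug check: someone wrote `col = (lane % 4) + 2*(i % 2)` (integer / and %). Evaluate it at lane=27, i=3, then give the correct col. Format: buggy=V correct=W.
buggy=5 correct=7

`(lane % 4) + 2*(i % 2)`[27,3]→5
L=27→G=27>>2=6, T=27&3=3
[3]→row 6+8=14  col 3·2+1=7
col: 5 vs 7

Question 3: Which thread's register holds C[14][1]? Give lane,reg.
r:14=>grp=6,rB=1  c:1=>tig=0,lo=1
L=6*4+0=24  i=1*2+1=3

24,3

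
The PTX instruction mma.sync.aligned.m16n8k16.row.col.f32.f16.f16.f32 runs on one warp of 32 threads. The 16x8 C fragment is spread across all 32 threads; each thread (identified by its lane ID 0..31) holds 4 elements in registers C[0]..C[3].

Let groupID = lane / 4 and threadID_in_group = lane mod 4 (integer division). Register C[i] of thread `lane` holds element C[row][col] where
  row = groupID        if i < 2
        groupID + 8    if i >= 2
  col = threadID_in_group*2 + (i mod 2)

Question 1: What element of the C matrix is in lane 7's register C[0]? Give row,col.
L=7⇒gr=7>>2=1, th=7&3=3
[0]⇒row 1+0=1  col 3·2+0=6

1,6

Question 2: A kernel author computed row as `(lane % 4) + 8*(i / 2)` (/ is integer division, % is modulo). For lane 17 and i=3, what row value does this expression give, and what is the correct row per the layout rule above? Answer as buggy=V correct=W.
`(lane % 4) + 8*(i / 2)`[17,3]⇒9
L=17⇒gr=17>>2=4, th=17&3=1
[3]⇒row 4+8=12  col 1·2+1=3
row: 9 vs 12

buggy=9 correct=12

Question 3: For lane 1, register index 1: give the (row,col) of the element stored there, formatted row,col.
0,3

lane 1->1/4=0, 1 mod 4=1
i=1  r:0+0->0  c:2·1+1->3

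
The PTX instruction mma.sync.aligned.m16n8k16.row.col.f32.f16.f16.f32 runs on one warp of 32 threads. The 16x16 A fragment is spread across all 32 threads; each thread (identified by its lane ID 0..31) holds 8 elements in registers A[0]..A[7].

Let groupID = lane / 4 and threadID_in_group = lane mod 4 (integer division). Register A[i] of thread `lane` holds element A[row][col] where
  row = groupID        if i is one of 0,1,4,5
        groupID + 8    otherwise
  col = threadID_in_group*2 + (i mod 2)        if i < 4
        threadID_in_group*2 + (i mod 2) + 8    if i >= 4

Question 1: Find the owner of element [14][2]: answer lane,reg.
r=14⇒gr=6,Rb=1  c=2⇒Cb=0,th=1,odd=0
L=6*4+1=25  i=0*4+1*2+0=2

25,2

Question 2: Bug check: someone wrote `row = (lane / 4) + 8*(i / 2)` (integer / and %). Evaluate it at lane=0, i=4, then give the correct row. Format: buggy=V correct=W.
`(lane / 4) + 8*(i / 2)`[0,4]⇒16
L=0⇒gr=0>>2=0, th=0&3=0
[4]⇒row 0+0=0  col 0·2+0+8=8
row: 16 vs 0

buggy=16 correct=0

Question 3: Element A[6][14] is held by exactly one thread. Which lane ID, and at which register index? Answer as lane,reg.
r=6⇒gr=6,Rb=0  c=14⇒Cb=1,th=3,odd=0
L=6*4+3=27  i=1*4+0*2+0=4

27,4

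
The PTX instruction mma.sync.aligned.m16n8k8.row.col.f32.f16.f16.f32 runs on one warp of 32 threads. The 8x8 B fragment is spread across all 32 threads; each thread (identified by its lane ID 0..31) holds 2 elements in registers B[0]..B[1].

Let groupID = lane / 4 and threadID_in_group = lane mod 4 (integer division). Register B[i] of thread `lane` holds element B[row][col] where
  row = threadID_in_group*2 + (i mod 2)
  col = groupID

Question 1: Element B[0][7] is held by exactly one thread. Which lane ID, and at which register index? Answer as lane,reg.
28,0

c:7=>grp=7  r:0=>tig=0,lo=0
L=7*4+0=28  i=0=0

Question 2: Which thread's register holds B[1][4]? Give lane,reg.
c=4→G=4  r=1→T=0,p=1
L=4*4+0=16  i=1=1

16,1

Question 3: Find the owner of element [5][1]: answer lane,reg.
c=1->g=1  r=5->t=2,b0=1
L=1*4+2=6  i=1=1

6,1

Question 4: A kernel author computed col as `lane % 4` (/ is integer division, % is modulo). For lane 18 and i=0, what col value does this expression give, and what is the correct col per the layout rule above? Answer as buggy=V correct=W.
`lane % 4`[18,0]→2
lane 18: G=4 (18/4), T=2 (18%4)
i=0: r=2*2+0=4, c=G=4
col: 2 vs 4

buggy=2 correct=4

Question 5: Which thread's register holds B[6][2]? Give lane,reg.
c:2=>grp=2  r:6=>tig=3,lo=0
L=2*4+3=11  i=0=0

11,0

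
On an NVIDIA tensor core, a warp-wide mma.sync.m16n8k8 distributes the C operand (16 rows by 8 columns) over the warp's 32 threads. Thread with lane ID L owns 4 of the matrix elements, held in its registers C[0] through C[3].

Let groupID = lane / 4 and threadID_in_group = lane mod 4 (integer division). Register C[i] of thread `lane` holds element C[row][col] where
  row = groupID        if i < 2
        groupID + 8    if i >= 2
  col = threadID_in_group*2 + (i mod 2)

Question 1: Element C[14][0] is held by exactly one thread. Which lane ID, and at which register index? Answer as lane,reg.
r=14->g=6,rb=1  c=0->t=0,b0=0
L=6*4+0=24  i=1*2+0=2

24,2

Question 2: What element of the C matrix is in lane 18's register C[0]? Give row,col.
lane 18⇒18/4=4, 18 mod 4=2
i=0  r:4+0⇒4  c:2·2+0⇒4

4,4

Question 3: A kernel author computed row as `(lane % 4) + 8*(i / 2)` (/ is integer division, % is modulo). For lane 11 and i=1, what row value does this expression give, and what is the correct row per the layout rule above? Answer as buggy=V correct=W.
`(lane % 4) + 8*(i / 2)`[11,1]->3
lane 11: g=2 (11/4), t=3 (11%4)
i=1: r=2+0=2, c=3*2+1=7
row: 3 vs 2

buggy=3 correct=2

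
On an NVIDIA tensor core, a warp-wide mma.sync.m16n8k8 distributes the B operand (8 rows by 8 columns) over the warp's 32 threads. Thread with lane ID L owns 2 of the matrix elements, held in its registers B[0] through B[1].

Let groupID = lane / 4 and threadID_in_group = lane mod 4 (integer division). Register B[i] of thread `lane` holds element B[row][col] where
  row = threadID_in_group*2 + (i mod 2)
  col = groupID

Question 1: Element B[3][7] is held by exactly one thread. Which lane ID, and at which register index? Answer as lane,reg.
29,1

c=7->g=7  r=3->t=1,b0=1
L=7*4+1=29  i=1=1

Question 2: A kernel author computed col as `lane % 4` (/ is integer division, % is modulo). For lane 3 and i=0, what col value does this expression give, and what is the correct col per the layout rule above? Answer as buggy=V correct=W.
buggy=3 correct=0

`lane % 4`[3,0]→3
lane 3: G=0 (3/4), T=3 (3%4)
i=0: r=3*2+0=6, c=G=0
col: 3 vs 0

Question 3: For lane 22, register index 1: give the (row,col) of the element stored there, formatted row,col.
5,5

L=22→G=22>>2=5, T=22&3=2
[1]→row 2·2+1=5  col G=5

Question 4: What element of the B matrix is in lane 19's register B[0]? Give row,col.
L=19→G=19>>2=4, T=19&3=3
[0]→row 3·2+0=6  col G=4

6,4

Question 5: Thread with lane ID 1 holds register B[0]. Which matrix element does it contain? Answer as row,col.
2,0

1: gr=0,th=1
[0] (1*2+0,0) = (2,0)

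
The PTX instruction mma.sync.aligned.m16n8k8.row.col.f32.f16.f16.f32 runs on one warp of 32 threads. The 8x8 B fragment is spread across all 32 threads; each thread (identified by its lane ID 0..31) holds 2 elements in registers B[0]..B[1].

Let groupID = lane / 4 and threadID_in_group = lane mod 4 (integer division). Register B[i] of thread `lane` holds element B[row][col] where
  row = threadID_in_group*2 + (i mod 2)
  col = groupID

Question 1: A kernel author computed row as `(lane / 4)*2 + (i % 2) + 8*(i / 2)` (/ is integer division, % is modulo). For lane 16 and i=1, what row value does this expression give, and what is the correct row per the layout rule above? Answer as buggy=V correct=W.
`(lane / 4)*2 + (i % 2) + 8*(i / 2)`[16,1]⇒9
16: gr=4,th=0
[1] (0*2+1,4) = (1,4)
row: 9 vs 1

buggy=9 correct=1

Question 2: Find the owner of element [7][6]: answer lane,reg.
c=6⇒gr=6  r=7⇒th=3,odd=1
L=6*4+3=27  i=1=1

27,1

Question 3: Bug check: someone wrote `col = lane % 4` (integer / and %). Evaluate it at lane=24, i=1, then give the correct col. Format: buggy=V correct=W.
buggy=0 correct=6

`lane % 4`[24,1]=>0
L=24=>grp=24>>2=6, tig=24&3=0
[1]=>row 0·2+1=1  col grp=6
col: 0 vs 6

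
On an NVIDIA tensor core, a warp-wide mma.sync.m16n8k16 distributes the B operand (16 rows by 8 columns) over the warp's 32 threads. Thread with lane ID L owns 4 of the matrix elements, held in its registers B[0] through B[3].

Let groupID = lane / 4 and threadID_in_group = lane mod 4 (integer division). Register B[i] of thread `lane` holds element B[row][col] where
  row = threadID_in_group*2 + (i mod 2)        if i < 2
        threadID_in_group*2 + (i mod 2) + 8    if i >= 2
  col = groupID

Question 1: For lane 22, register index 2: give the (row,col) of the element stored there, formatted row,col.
22: grp=5,tig=2
[2] (2*2+0+8,5) = (12,5)

12,5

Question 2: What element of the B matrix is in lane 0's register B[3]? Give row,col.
9,0

lane 0: grp=0 (0/4), tig=0 (0%4)
i=3: r=0*2+1+8=9, c=grp=0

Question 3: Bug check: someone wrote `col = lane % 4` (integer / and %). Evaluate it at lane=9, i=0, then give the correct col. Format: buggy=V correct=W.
buggy=1 correct=2

`lane % 4`[9,0]->1
lane 9: g=2 (9/4), t=1 (9%4)
i=0: r=1*2+0+0=2, c=g=2
col: 1 vs 2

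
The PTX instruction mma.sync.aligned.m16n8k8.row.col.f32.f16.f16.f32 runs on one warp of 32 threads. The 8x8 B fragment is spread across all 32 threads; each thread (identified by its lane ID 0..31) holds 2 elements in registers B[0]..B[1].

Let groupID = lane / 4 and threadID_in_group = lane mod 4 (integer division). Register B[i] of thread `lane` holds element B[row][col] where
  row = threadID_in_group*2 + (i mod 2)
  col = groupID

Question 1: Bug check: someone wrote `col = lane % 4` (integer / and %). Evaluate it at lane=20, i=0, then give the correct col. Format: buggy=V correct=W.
`lane % 4`[20,0]→0
20: G=5,T=0
[0] (0*2+0,5) = (0,5)
col: 0 vs 5

buggy=0 correct=5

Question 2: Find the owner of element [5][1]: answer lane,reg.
6,1

c=1->g=1  r=5->t=2,b0=1
L=1*4+2=6  i=1=1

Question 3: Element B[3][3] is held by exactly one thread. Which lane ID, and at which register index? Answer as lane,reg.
c: 3->gid=3  r: 3->tid=1,i&1=1
L=3*4+1=13  i=1=1

13,1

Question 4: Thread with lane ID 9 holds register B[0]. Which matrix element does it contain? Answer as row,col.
2,2

9: grp=2,tig=1
[0] (1*2+0,2) = (2,2)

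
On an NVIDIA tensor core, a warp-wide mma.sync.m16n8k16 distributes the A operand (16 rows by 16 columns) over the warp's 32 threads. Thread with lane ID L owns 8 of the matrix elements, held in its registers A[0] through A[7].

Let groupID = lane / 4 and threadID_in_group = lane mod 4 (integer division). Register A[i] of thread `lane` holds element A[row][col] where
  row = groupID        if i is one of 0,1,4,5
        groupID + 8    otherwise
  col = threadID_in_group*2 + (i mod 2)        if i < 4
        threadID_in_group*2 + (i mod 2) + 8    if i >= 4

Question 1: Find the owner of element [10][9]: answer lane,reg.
r=10->g=2,rb=1  c=9->cb=1,t=0,b0=1
L=2*4+0=8  i=1*4+1*2+1=7

8,7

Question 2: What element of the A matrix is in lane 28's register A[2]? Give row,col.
28: g=7,t=0
[2] (7+8,0*2+0+0) = (15,0)

15,0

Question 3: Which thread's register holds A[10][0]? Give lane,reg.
8,2

r: 10->gid=2,r8=1  c: 0->c8=0,tid=0,i&1=0
L=2*4+0=8  i=0*4+1*2+0=2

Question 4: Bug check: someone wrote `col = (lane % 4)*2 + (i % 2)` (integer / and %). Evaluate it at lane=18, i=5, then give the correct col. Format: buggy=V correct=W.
buggy=5 correct=13

`(lane % 4)*2 + (i % 2)`[18,5]=>5
L=18=>grp=18>>2=4, tig=18&3=2
[5]=>row 4+0=4  col 2·2+1+8=13
col: 5 vs 13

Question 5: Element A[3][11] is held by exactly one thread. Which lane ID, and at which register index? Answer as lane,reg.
13,5

r: 3->gid=3,r8=0  c: 11->c8=1,tid=1,i&1=1
L=3*4+1=13  i=1*4+0*2+1=5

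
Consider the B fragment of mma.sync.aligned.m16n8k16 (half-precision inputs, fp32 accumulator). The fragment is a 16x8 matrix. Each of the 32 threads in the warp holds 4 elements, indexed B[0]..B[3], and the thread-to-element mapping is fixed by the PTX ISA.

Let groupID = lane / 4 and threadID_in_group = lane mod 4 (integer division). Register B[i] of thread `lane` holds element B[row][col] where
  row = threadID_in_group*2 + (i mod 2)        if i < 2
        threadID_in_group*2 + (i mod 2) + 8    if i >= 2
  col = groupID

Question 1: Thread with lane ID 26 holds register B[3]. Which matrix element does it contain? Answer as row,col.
lane 26->26/4=6, 26 mod 4=2
i=3  r:2·2+1+8->13  c:6

13,6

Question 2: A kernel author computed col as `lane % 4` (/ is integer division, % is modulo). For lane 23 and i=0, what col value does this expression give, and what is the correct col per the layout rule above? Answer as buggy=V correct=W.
`lane % 4`[23,0]=>3
lane 23=>23/4=5, 23 mod 4=3
i=0  r:2·3+0+0=>6  c:5
col: 3 vs 5

buggy=3 correct=5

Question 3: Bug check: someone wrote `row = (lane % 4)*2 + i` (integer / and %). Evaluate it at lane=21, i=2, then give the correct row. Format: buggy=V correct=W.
buggy=4 correct=10

`(lane % 4)*2 + i`[21,2]⇒4
lane 21⇒21/4=5, 21 mod 4=1
i=2  r:2·1+0+8⇒10  c:5
row: 4 vs 10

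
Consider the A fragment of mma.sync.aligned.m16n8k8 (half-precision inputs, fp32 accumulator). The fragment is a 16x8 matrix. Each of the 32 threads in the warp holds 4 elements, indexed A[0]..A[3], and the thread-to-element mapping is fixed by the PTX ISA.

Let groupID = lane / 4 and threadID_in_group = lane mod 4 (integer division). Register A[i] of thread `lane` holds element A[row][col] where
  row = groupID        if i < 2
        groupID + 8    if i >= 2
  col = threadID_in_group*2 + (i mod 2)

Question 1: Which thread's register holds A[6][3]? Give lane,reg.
25,1

r: 6->gid=6,r8=0  c: 3->tid=1,i&1=1
L=6*4+1=25  i=0*2+1=1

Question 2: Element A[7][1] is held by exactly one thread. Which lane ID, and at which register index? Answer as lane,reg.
28,1

r:7=>grp=7,rB=0  c:1=>tig=0,lo=1
L=7*4+0=28  i=0*2+1=1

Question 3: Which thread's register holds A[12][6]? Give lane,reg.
r=12->g=4,rb=1  c=6->t=3,b0=0
L=4*4+3=19  i=1*2+0=2

19,2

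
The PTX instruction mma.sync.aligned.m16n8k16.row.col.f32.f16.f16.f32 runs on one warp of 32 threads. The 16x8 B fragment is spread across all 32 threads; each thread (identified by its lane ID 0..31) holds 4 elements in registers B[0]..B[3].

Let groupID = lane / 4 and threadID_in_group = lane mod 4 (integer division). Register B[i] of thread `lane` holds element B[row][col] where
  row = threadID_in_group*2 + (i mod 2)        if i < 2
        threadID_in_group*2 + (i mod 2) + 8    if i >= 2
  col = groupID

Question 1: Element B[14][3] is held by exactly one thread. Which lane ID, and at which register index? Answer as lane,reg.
c=3->g=3  r=14->rb=1,t=3,b0=0
L=3*4+3=15  i=1*2+0=2

15,2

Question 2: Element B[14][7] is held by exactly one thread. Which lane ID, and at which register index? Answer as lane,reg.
31,2

c: 7->gid=7  r: 14->r8=1,tid=3,i&1=0
L=7*4+3=31  i=1*2+0=2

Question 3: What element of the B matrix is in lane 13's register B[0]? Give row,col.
lane 13: gid=3 (13/4), tid=1 (13%4)
i=0: r=1*2+0+0=2, c=gid=3

2,3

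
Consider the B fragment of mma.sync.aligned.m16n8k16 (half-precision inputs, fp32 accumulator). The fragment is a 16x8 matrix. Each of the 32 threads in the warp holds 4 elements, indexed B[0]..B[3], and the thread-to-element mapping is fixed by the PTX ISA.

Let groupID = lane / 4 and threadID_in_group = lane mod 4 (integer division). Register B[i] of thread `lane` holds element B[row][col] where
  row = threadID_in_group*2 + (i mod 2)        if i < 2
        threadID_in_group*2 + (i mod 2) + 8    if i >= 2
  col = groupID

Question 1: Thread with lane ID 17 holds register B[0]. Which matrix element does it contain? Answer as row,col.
2,4

lane 17->17/4=4, 17 mod 4=1
i=0  r:2·1+0+0->2  c:4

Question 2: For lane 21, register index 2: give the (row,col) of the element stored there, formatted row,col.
10,5

21: g=5,t=1
[2] (1*2+0+8,5) = (10,5)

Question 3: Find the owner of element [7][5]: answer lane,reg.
23,1

c: 5->gid=5  r: 7->r8=0,tid=3,i&1=1
L=5*4+3=23  i=0*2+1=1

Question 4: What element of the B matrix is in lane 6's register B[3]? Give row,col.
6: G=1,T=2
[3] (2*2+1+8,1) = (13,1)

13,1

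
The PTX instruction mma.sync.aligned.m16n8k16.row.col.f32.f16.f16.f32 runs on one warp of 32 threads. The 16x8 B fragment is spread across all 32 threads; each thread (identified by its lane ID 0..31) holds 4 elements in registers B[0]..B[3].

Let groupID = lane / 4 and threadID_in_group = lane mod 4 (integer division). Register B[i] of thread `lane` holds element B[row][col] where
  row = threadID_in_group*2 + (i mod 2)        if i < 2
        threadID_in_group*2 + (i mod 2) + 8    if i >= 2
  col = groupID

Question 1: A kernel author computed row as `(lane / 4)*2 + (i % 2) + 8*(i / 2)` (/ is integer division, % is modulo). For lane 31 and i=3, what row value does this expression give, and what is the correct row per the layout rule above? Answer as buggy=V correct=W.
`(lane / 4)*2 + (i % 2) + 8*(i / 2)`[31,3]->23
L=31->gid=31>>2=7, tid=31&3=3
[3]->row 3·2+1+8=15  col gid=7
row: 23 vs 15

buggy=23 correct=15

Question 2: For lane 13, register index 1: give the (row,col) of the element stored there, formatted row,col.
3,3

lane 13=>13/4=3, 13 mod 4=1
i=1  r:2·1+1+0=>3  c:3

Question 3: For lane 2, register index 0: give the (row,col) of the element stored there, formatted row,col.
2: G=0,T=2
[0] (2*2+0+0,0) = (4,0)

4,0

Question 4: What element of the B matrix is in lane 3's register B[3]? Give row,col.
L=3→G=3>>2=0, T=3&3=3
[3]→row 3·2+1+8=15  col G=0

15,0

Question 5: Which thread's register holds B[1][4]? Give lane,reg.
16,1

c:4=>grp=4  r:1=>rB=0,tig=0,lo=1
L=4*4+0=16  i=0*2+1=1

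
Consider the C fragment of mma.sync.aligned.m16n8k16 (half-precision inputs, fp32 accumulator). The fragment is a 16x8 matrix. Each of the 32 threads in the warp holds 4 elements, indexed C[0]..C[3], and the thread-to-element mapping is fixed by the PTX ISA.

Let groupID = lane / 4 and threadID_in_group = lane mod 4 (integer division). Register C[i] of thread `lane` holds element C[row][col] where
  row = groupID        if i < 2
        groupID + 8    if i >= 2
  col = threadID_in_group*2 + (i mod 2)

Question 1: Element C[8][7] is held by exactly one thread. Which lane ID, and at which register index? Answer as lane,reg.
3,3

r=8→G=0,rhi=1  c=7→T=3,p=1
L=0*4+3=3  i=1*2+1=3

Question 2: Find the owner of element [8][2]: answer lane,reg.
r: 8->gid=0,r8=1  c: 2->tid=1,i&1=0
L=0*4+1=1  i=1*2+0=2

1,2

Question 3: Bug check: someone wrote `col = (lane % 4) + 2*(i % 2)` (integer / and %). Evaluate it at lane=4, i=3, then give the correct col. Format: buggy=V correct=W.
`(lane % 4) + 2*(i % 2)`[4,3]⇒2
lane 4: gr=1 (4/4), th=0 (4%4)
i=3: r=1+8=9, c=0*2+1=1
col: 2 vs 1

buggy=2 correct=1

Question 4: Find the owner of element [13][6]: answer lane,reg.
23,2

r=13->g=5,rb=1  c=6->t=3,b0=0
L=5*4+3=23  i=1*2+0=2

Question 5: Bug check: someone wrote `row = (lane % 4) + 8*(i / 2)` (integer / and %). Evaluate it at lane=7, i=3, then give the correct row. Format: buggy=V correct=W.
buggy=11 correct=9

`(lane % 4) + 8*(i / 2)`[7,3]->11
lane 7->7/4=1, 7 mod 4=3
i=3  r:1+8->9  c:2·3+1->7
row: 11 vs 9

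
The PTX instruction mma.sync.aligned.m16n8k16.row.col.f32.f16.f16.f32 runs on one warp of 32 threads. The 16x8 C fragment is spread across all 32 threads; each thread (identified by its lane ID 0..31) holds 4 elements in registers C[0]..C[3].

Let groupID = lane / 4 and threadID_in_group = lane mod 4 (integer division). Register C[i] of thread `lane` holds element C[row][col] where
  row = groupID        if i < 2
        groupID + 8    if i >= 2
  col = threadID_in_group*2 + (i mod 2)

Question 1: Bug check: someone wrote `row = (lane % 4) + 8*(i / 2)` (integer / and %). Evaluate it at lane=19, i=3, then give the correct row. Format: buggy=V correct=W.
`(lane % 4) + 8*(i / 2)`[19,3]⇒11
lane 19: gr=4 (19/4), th=3 (19%4)
i=3: r=4+8=12, c=3*2+1=7
row: 11 vs 12

buggy=11 correct=12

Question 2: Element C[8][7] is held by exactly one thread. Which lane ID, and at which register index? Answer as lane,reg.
3,3

r=8⇒gr=0,Rb=1  c=7⇒th=3,odd=1
L=0*4+3=3  i=1*2+1=3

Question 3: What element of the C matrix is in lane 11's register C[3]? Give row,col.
10,7

11: gr=2,th=3
[3] (2+8,3*2+1) = (10,7)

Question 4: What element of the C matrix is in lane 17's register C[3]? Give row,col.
17: gid=4,tid=1
[3] (4+8,1*2+1) = (12,3)

12,3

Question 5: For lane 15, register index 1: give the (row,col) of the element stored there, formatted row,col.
3,7

L=15->g=15>>2=3, t=15&3=3
[1]->row 3+0=3  col 3·2+1=7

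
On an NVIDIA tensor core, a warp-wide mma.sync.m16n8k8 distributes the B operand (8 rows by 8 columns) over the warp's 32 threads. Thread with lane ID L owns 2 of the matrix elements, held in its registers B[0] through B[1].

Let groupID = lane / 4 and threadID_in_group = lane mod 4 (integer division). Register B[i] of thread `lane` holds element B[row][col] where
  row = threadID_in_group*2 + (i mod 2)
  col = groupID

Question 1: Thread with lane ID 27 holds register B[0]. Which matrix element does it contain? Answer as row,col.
6,6

lane 27: G=6 (27/4), T=3 (27%4)
i=0: r=3*2+0=6, c=G=6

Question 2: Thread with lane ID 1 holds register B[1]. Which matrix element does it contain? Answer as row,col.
L=1->gid=1>>2=0, tid=1&3=1
[1]->row 1·2+1=3  col gid=0

3,0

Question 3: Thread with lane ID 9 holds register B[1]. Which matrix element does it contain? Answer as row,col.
lane 9: G=2 (9/4), T=1 (9%4)
i=1: r=1*2+1=3, c=G=2

3,2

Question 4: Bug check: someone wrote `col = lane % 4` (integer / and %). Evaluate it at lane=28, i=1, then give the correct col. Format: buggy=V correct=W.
`lane % 4`[28,1]=>0
L=28=>grp=28>>2=7, tig=28&3=0
[1]=>row 0·2+1=1  col grp=7
col: 0 vs 7

buggy=0 correct=7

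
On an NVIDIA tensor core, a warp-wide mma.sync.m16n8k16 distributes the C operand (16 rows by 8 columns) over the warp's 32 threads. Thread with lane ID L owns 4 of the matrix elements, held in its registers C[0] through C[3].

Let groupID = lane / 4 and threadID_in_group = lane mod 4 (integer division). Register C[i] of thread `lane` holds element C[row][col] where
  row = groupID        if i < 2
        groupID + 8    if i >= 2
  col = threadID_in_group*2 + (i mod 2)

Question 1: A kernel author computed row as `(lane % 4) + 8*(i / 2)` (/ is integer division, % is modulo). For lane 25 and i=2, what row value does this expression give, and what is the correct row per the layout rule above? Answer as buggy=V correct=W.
`(lane % 4) + 8*(i / 2)`[25,2]⇒9
L=25⇒gr=25>>2=6, th=25&3=1
[2]⇒row 6+8=14  col 1·2+0=2
row: 9 vs 14

buggy=9 correct=14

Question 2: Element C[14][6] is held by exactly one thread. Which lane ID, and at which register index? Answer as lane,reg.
r=14->g=6,rb=1  c=6->t=3,b0=0
L=6*4+3=27  i=1*2+0=2

27,2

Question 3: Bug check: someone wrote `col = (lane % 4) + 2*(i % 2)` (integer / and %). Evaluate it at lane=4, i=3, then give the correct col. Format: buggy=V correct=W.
buggy=2 correct=1

`(lane % 4) + 2*(i % 2)`[4,3]⇒2
lane 4⇒4/4=1, 4 mod 4=0
i=3  r:1+8⇒9  c:2·0+1⇒1
col: 2 vs 1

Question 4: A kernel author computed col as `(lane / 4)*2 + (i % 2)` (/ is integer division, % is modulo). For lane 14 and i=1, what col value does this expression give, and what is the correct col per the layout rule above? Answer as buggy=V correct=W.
`(lane / 4)*2 + (i % 2)`[14,1]=>7
lane 14=>14/4=3, 14 mod 4=2
i=1  r:3+0=>3  c:2·2+1=>5
col: 7 vs 5

buggy=7 correct=5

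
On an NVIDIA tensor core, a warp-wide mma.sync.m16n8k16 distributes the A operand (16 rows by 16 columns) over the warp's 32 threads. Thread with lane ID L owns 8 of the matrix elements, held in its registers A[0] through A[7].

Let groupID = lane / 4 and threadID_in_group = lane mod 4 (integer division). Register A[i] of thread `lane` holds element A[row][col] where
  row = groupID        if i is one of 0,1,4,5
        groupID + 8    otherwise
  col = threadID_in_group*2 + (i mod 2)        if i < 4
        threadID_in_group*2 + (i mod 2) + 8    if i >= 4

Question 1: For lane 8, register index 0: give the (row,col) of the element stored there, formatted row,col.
L=8⇒gr=8>>2=2, th=8&3=0
[0]⇒row 2+0=2  col 0·2+0+0=0

2,0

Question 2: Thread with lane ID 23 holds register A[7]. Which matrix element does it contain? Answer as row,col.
23: g=5,t=3
[7] (5+8,3*2+1+8) = (13,15)

13,15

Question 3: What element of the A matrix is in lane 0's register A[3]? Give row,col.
8,1

0: grp=0,tig=0
[3] (0+8,0*2+1+0) = (8,1)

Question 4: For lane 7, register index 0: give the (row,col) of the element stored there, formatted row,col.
lane 7→7/4=1, 7 mod 4=3
i=0  r:1+0→1  c:2·3+0+0→6

1,6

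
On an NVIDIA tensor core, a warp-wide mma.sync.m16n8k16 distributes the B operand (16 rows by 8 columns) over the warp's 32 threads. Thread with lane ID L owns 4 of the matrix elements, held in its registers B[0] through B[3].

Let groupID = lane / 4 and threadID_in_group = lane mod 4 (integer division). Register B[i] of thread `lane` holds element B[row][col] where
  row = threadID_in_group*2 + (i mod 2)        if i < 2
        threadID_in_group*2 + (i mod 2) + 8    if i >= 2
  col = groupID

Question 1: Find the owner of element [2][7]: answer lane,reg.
29,0

c=7⇒gr=7  r=2⇒Rb=0,th=1,odd=0
L=7*4+1=29  i=0*2+0=0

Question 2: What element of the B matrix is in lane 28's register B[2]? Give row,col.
8,7

lane 28: G=7 (28/4), T=0 (28%4)
i=2: r=0*2+0+8=8, c=G=7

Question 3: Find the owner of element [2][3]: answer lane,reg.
c=3→G=3  r=2→rhi=0,T=1,p=0
L=3*4+1=13  i=0*2+0=0

13,0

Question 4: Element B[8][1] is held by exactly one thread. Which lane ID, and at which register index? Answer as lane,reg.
c: 1->gid=1  r: 8->r8=1,tid=0,i&1=0
L=1*4+0=4  i=1*2+0=2

4,2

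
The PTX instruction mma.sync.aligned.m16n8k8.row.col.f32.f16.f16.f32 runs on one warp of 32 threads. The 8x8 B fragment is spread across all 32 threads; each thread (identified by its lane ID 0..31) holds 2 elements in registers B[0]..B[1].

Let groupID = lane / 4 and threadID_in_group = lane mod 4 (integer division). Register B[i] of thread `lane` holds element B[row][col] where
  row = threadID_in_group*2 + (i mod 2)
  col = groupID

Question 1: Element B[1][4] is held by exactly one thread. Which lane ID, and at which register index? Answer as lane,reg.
c=4⇒gr=4  r=1⇒th=0,odd=1
L=4*4+0=16  i=1=1

16,1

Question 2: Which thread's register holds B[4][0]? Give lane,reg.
c=0⇒gr=0  r=4⇒th=2,odd=0
L=0*4+2=2  i=0=0

2,0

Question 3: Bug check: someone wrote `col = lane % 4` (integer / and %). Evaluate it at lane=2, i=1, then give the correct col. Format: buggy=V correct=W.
`lane % 4`[2,1]=>2
2: grp=0,tig=2
[1] (2*2+1,0) = (5,0)
col: 2 vs 0

buggy=2 correct=0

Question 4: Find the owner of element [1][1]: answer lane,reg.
4,1

c: 1->gid=1  r: 1->tid=0,i&1=1
L=1*4+0=4  i=1=1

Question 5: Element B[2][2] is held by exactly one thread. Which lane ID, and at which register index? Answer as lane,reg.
9,0

c:2=>grp=2  r:2=>tig=1,lo=0
L=2*4+1=9  i=0=0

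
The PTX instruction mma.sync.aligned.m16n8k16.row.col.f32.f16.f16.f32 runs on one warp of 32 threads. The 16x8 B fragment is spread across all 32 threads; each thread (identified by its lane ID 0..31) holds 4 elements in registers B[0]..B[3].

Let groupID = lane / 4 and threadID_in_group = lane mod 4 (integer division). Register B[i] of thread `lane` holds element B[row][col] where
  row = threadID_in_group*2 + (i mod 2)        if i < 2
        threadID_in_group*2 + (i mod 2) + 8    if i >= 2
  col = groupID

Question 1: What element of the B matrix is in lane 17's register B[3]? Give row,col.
lane 17: g=4 (17/4), t=1 (17%4)
i=3: r=1*2+1+8=11, c=g=4

11,4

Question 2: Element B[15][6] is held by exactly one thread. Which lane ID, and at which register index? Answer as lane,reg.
c=6⇒gr=6  r=15⇒Rb=1,th=3,odd=1
L=6*4+3=27  i=1*2+1=3

27,3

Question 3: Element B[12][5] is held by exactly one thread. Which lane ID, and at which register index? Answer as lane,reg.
c:5=>grp=5  r:12=>rB=1,tig=2,lo=0
L=5*4+2=22  i=1*2+0=2

22,2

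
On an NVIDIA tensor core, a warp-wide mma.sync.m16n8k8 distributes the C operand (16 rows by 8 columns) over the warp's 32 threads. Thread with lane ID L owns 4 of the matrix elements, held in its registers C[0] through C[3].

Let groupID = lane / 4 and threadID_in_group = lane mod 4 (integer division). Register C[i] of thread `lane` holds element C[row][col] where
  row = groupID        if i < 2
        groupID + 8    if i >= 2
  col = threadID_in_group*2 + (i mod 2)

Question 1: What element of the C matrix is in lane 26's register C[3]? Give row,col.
14,5

26: gr=6,th=2
[3] (6+8,2*2+1) = (14,5)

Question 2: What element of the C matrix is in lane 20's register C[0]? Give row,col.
lane 20⇒20/4=5, 20 mod 4=0
i=0  r:5+0⇒5  c:2·0+0⇒0

5,0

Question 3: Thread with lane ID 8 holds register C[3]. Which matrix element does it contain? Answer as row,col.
10,1

L=8->g=8>>2=2, t=8&3=0
[3]->row 2+8=10  col 0·2+1=1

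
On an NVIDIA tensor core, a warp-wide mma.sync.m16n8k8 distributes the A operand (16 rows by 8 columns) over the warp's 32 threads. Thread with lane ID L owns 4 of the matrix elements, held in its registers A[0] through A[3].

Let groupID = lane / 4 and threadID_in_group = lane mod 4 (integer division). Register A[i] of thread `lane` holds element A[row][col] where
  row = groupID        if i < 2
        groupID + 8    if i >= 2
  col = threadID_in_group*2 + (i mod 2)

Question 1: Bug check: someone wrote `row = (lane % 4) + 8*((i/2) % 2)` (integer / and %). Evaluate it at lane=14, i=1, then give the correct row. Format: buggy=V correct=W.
buggy=2 correct=3

`(lane % 4) + 8*((i/2) % 2)`[14,1]->2
lane 14->14/4=3, 14 mod 4=2
i=1  r:3+0->3  c:2·2+1->5
row: 2 vs 3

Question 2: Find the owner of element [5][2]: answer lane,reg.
21,0

r=5->g=5,rb=0  c=2->t=1,b0=0
L=5*4+1=21  i=0*2+0=0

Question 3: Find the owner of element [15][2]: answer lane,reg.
29,2

r: 15->gid=7,r8=1  c: 2->tid=1,i&1=0
L=7*4+1=29  i=1*2+0=2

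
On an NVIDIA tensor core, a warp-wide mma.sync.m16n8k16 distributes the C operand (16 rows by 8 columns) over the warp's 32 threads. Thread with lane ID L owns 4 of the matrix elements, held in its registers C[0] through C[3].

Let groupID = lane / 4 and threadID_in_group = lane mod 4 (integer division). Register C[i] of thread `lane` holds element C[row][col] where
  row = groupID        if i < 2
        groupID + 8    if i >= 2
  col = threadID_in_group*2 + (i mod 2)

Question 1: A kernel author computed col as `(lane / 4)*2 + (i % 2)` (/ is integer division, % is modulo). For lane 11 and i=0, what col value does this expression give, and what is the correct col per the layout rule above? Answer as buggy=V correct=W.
`(lane / 4)*2 + (i % 2)`[11,0]->4
L=11->g=11>>2=2, t=11&3=3
[0]->row 2+0=2  col 3·2+0=6
col: 4 vs 6

buggy=4 correct=6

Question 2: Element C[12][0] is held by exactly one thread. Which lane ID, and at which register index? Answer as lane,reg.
16,2

r:12=>grp=4,rB=1  c:0=>tig=0,lo=0
L=4*4+0=16  i=1*2+0=2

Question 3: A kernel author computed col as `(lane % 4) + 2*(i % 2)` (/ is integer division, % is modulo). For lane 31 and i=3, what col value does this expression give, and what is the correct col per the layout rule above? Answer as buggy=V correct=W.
`(lane % 4) + 2*(i % 2)`[31,3]->5
L=31->gid=31>>2=7, tid=31&3=3
[3]->row 7+8=15  col 3·2+1=7
col: 5 vs 7

buggy=5 correct=7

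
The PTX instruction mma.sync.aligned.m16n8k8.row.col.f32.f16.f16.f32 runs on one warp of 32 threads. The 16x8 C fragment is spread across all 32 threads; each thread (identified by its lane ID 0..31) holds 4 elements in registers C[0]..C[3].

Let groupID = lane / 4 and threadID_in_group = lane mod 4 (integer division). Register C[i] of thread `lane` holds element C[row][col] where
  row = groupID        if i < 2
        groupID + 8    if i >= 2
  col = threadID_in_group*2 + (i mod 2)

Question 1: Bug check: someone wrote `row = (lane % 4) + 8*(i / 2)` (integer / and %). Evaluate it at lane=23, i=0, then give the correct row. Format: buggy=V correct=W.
buggy=3 correct=5

`(lane % 4) + 8*(i / 2)`[23,0]=>3
L=23=>grp=23>>2=5, tig=23&3=3
[0]=>row 5+0=5  col 3·2+0=6
row: 3 vs 5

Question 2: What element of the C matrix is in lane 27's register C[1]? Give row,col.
lane 27: grp=6 (27/4), tig=3 (27%4)
i=1: r=6+0=6, c=3*2+1=7

6,7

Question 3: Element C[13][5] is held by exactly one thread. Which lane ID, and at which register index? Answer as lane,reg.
22,3

r=13⇒gr=5,Rb=1  c=5⇒th=2,odd=1
L=5*4+2=22  i=1*2+1=3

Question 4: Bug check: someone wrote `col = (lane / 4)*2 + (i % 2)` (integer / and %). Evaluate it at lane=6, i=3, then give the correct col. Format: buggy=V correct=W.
`(lane / 4)*2 + (i % 2)`[6,3]→3
lane 6→6/4=1, 6 mod 4=2
i=3  r:1+8→9  c:2·2+1→5
col: 3 vs 5

buggy=3 correct=5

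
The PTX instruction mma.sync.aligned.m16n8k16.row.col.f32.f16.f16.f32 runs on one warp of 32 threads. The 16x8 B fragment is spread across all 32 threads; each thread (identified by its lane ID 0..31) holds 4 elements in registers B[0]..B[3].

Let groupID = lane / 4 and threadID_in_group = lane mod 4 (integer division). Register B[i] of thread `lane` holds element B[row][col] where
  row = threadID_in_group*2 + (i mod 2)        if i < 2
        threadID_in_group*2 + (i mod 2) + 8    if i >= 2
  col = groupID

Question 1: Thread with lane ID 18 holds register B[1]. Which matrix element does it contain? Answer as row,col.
5,4

lane 18->18/4=4, 18 mod 4=2
i=1  r:2·2+1+0->5  c:4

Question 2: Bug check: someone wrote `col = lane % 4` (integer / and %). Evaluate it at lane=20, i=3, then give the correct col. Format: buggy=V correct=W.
buggy=0 correct=5

`lane % 4`[20,3]=>0
20: grp=5,tig=0
[3] (0*2+1+8,5) = (9,5)
col: 0 vs 5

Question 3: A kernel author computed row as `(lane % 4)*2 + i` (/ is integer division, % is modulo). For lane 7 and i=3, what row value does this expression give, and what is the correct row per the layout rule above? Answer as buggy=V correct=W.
buggy=9 correct=15

`(lane % 4)*2 + i`[7,3]→9
7: G=1,T=3
[3] (3*2+1+8,1) = (15,1)
row: 9 vs 15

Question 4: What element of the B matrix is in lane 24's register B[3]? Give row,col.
9,6

lane 24->24/4=6, 24 mod 4=0
i=3  r:2·0+1+8->9  c:6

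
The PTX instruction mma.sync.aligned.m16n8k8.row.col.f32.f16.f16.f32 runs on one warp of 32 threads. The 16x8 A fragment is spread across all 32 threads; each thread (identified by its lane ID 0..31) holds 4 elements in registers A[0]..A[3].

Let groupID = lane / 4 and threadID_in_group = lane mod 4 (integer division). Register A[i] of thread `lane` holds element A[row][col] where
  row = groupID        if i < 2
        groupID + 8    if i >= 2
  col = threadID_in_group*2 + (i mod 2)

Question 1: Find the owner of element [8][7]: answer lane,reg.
3,3

r=8->g=0,rb=1  c=7->t=3,b0=1
L=0*4+3=3  i=1*2+1=3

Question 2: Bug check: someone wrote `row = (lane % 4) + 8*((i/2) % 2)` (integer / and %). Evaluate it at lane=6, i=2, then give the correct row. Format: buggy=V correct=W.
`(lane % 4) + 8*((i/2) % 2)`[6,2]=>10
lane 6=>6/4=1, 6 mod 4=2
i=2  r:1+8=>9  c:2·2+0=>4
row: 10 vs 9

buggy=10 correct=9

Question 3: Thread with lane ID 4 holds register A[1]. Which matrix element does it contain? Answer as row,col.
lane 4: grp=1 (4/4), tig=0 (4%4)
i=1: r=1+0=1, c=0*2+1=1

1,1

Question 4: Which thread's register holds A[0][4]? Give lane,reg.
2,0

r: 0->gid=0,r8=0  c: 4->tid=2,i&1=0
L=0*4+2=2  i=0*2+0=0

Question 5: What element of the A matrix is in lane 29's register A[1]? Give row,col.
7,3

29: g=7,t=1
[1] (7+0,1*2+1) = (7,3)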